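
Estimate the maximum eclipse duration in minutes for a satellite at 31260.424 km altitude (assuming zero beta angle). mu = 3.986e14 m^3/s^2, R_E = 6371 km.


r = 37631.4240 km
T = 1210.8377 min
Eclipse fraction = arcsin(R_E/r)/pi = arcsin(6371.0000/37631.4240)/pi
= arcsin(0.1693)/pi = 0.05415068
Eclipse duration = 0.05415068 * 1210.8377 = 65.5677 min

65.5677 minutes


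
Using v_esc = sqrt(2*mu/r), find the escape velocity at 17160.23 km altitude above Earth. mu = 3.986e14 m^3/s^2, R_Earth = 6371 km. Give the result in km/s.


r = 6371.0 + 17160.23 = 23531.2300 km = 2.353123e+07 m
v_esc = sqrt(2*mu/r) = sqrt(2*3.986e14 / 2.353123e+07)
v_esc = 5820.5139 m/s = 5.8205 km/s

5.8205 km/s


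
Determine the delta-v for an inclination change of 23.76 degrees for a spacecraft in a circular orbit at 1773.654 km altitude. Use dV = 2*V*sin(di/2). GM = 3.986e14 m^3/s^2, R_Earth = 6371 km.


r = 8144.6540 km = 8.144654e+06 m
V = sqrt(mu/r) = 6995.7185 m/s
di = 23.76 deg = 0.4146902 rad
dV = 2*V*sin(di/2) = 2*6995.7185*sin(0.2073451)
dV = 2880.3137 m/s = 2.8803 km/s

2.8803 km/s


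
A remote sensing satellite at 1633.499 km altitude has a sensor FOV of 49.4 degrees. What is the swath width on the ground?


FOV = 49.4 deg = 0.8621927 rad
swath = 2 * alt * tan(FOV/2) = 2 * 1633.499 * tan(0.4310963)
swath = 2 * 1633.499 * 0.4599486
swath = 1502.6512 km

1502.6512 km


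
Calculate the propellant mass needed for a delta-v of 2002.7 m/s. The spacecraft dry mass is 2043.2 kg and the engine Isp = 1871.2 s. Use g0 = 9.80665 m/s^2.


ve = Isp * g0 = 1871.2 * 9.80665 = 18350.203480 m/s
mass ratio = exp(dv/ve) = exp(2002.7/18350.203480) = 1.11531598
m_prop = m_dry * (mr - 1) = 2043.2 * (1.11531598 - 1)
m_prop = 235.6136 kg

235.6136 kg


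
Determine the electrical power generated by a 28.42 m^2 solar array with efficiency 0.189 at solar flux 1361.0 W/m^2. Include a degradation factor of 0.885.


P = area * eta * S * degradation
P = 28.42 * 0.189 * 1361.0 * 0.885
P = 6469.7466 W

6469.7466 W


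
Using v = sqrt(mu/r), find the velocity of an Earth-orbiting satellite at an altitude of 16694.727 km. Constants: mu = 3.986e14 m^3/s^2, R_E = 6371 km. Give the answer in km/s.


r = R_E + alt = 6371.0 + 16694.727 = 23065.7270 km = 2.3065727e+07 m
v = sqrt(mu/r) = sqrt(3.986e14 / 2.3065727e+07) = 4157.0483 m/s = 4.1570 km/s

4.1570 km/s


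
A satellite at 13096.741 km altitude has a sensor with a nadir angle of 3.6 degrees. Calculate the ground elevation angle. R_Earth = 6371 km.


r = R_E + alt = 19467.7410 km
Law of sines in the satellite / Earth-center / ground-point triangle:
  sin(nadir)/R_E = sin(90 + el)/r  =>  cos(el) = (r/R_E)*sin(nadir)
cos(el) = (19467.7410 / 6371.0000) * sin(3.6 deg) = 0.1918678
el = arccos(0.1918678) = 78.9382 deg
(Earth-central angle = 90 - nadir - el = 7.4618 deg)

78.9382 degrees


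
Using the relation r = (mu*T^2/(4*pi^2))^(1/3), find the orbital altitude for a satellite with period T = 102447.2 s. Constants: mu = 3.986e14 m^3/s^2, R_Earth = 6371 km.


T = 102447.2 s
r = (mu*T^2/(4*pi^2))^(1/3) = (3.986e14 * 102447.2^2 / (4*pi^2))^(1/3)
r = 4.7321581e+07 m = 47321.5812 km
alt = r - R_E = 47321.5812 - 6371 = 40950.5812 km

40950.5812 km


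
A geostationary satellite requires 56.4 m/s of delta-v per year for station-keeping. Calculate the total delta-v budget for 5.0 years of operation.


dV = rate * years = 56.4 * 5.0
dV = 282.0000 m/s

282.0000 m/s


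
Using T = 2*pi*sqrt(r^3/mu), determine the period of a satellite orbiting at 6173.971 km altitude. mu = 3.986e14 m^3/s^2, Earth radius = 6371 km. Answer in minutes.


r = 12544.9710 km = 1.2544971e+07 m
T = 2*pi*sqrt(r^3/mu) = 2*pi*sqrt(1.9742811e+21 / 3.986e14)
T = 13983.4944 s = 233.0582 min

233.0582 minutes


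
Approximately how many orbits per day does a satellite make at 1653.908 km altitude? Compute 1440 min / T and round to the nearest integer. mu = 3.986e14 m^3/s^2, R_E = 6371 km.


r = 8.024908e+06 m
T = 2*pi*sqrt(r^3/mu) = 7154.3686 s = 119.2395 min
revs/day = 1440 / 119.2395 = 12.0765
Rounded: 12 revolutions per day

12 revolutions per day


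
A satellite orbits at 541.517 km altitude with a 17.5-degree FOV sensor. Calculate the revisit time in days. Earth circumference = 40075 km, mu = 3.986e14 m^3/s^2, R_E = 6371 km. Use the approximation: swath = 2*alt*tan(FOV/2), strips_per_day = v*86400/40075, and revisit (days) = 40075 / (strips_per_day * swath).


swath = 2*541.517*tan(0.1527163) = 166.6949 km
v = sqrt(mu/r) = 7593.6494 m/s = 7.5936 km/s
strips/day = v*86400/40075 = 7.5936*86400/40075 = 16.3716
coverage/day = strips * swath = 16.3716 * 166.6949 = 2729.0595 km
revisit = 40075 / 2729.0595 = 14.6845 days

14.6845 days


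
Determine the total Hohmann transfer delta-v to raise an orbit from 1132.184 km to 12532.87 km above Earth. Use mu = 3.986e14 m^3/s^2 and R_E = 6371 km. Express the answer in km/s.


r1 = 7503.1840 km = 7.503184e+06 m
r2 = 18903.8700 km = 1.890387e+07 m
dv1 = sqrt(mu/r1)*(sqrt(2*r2/(r1+r2)) - 1) = 1432.5706 m/s
dv2 = sqrt(mu/r2)*(1 - sqrt(2*r1/(r1+r2))) = 1130.3552 m/s
total dv = |dv1| + |dv2| = 1432.5706 + 1130.3552 = 2562.9258 m/s = 2.5629 km/s

2.5629 km/s


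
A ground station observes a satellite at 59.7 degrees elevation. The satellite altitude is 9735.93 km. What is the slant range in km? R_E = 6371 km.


h = 9735.93 km, el = 59.7 deg
d = -R_E*sin(el) + sqrt((R_E*sin(el))^2 + 2*R_E*h + h^2)
d = -6371.0000*sin(1.0420) + sqrt((6371.0000*0.8633956)^2 + 2*6371.0000*9735.93 + 9735.93^2)
d = 10282.2464 km

10282.2464 km


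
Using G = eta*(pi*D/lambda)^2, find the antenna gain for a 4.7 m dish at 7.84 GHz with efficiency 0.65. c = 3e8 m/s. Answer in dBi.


lambda = c/f = 3e8 / 7.84e+09 = 0.03826531 m
G = eta*(pi*D/lambda)^2 = 0.65*(pi*4.7/0.03826531)^2
G = 96782.8560 (linear)
G = 10*log10(96782.8560) = 49.8580 dBi

49.8580 dBi


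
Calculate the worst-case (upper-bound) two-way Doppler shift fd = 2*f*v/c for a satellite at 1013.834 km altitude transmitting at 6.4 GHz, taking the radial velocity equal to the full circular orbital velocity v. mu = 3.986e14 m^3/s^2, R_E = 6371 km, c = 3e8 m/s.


r = 7.384834e+06 m
v = sqrt(mu/r) = 7346.8010 m/s (worst-case radial velocity)
f = 6.4 GHz = 6.4e+09 Hz
fd = 2*f*v/c = 2*6.4e+09*7346.8010/3.0e+08
fd = 313463.5108 Hz

313463.5108 Hz


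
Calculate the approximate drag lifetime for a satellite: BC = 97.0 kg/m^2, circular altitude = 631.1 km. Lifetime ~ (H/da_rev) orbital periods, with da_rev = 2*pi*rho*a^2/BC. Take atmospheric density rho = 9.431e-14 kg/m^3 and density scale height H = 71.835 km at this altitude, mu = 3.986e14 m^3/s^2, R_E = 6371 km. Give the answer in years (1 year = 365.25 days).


a = R_E + alt = 7002.1000 km = 7.0021e+06 m
da_rev = 2*pi*rho*a^2/BC = 2*pi*9.431e-14*(7.0021e+06)^2/97.0 = 0.299517703 m per revolution
N = H/da_rev = 71835.0000 m / 0.299517703 m = 239835.5732 revolutions
P = 2*pi*sqrt(a^3/mu) = 5831.1429 s
lifetime = N*P = 239835.5732 * 5831.1429 = 1.3985155e+09 s = 16186.5220 days
years = 16186.5220 / 365.25 = 44.3163 years

44.3163 years


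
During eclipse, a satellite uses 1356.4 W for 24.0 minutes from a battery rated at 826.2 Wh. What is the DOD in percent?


E_used = P * t / 60 = 1356.4 * 24.0 / 60 = 542.5600 Wh
DOD = E_used / E_total * 100 = 542.5600 / 826.2 * 100
DOD = 65.6693 %

65.6693 %


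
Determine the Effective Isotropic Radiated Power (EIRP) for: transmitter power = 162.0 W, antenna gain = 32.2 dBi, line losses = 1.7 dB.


Pt = 162.0 W = 22.0952 dBW
EIRP = Pt_dBW + Gt - losses = 22.0952 + 32.2 - 1.7 = 52.5952 dBW

52.5952 dBW


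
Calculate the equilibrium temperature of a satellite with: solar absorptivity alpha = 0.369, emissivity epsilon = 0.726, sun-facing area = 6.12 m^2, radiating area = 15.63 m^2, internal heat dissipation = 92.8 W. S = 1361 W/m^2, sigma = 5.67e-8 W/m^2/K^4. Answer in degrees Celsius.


Numerator = alpha*S*A_sun + Q_int = 0.369*1361*6.12 + 92.8 = 3166.3191 W
Denominator = eps*sigma*A_rad = 0.726*5.67e-8*15.63 = 6.4339645e-07 W/K^4
T^4 = 4.9212567e+09 K^4
T = 264.8616 K = -8.2884 C

-8.2884 degrees Celsius


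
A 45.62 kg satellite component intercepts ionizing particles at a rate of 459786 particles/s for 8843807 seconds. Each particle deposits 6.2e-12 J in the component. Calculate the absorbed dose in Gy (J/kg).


Total energy deposited = rate * time * E_per
  = 459786 * 8843807 * 6.2e-12 = 25.2108 J
Dose = E_total / mass = 25.2108 / 45.62
Dose = 0.5526261 Gy

0.5526 Gy


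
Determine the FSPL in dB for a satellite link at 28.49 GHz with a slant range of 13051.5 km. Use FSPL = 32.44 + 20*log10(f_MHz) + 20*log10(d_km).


f = 28.49 GHz = 28490.0000 MHz
d = 13051.5 km
FSPL = 32.44 + 20*log10(28490.0000) + 20*log10(13051.5)
FSPL = 32.44 + 89.0938 + 82.3132
FSPL = 203.8471 dB

203.8471 dB


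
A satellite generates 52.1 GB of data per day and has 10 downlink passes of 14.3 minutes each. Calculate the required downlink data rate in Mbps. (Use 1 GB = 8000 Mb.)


total contact time = 10 * 14.3 * 60 = 8580.0000 s
data = 52.1 GB = 416800.0000 Mb
rate = 416800.0000 / 8580.0000 = 48.5781 Mbps

48.5781 Mbps


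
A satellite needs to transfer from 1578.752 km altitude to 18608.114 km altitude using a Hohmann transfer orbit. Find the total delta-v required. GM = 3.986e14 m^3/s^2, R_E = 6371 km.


r1 = 7949.7520 km = 7.949752e+06 m
r2 = 24979.1140 km = 2.4979114e+07 m
dv1 = sqrt(mu/r1)*(sqrt(2*r2/(r1+r2)) - 1) = 1640.8619 m/s
dv2 = sqrt(mu/r2)*(1 - sqrt(2*r1/(r1+r2))) = 1218.8925 m/s
total dv = |dv1| + |dv2| = 1640.8619 + 1218.8925 = 2859.7544 m/s = 2.8598 km/s

2.8598 km/s


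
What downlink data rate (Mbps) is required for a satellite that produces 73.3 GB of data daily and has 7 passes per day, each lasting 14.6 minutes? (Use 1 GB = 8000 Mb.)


total contact time = 7 * 14.6 * 60 = 6132.0000 s
data = 73.3 GB = 586400.0000 Mb
rate = 586400.0000 / 6132.0000 = 95.6295 Mbps

95.6295 Mbps


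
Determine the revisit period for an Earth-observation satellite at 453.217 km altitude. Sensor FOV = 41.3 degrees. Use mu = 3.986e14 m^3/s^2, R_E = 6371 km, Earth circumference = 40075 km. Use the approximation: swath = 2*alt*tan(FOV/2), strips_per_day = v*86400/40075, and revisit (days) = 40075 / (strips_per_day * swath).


swath = 2*453.217*tan(0.3604105) = 341.6092 km
v = sqrt(mu/r) = 7642.6194 m/s = 7.6426 km/s
strips/day = v*86400/40075 = 7.6426*86400/40075 = 16.4772
coverage/day = strips * swath = 16.4772 * 341.6092 = 5628.7507 km
revisit = 40075 / 5628.7507 = 7.1197 days

7.1197 days


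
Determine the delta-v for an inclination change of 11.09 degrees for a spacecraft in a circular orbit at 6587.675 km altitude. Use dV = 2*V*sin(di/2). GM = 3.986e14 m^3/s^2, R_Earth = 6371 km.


r = 12958.6750 km = 1.2958675e+07 m
V = sqrt(mu/r) = 5546.1083 m/s
di = 11.09 deg = 0.193557 rad
dV = 2*V*sin(di/2) = 2*5546.1083*sin(0.09677851)
dV = 1071.8132 m/s = 1.0718 km/s

1.0718 km/s


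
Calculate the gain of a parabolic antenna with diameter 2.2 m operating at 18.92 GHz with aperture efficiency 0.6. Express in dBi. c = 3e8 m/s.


lambda = c/f = 3e8 / 1.892e+10 = 0.01585624 m
G = eta*(pi*D/lambda)^2 = 0.6*(pi*2.2/0.01585624)^2
G = 113997.7060 (linear)
G = 10*log10(113997.7060) = 50.5690 dBi

50.5690 dBi


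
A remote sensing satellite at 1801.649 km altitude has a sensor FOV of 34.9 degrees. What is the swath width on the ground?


FOV = 34.9 deg = 0.6091199 rad
swath = 2 * alt * tan(FOV/2) = 2 * 1801.649 * tan(0.30456)
swath = 2 * 1801.649 * 0.3143396
swath = 1132.6594 km

1132.6594 km


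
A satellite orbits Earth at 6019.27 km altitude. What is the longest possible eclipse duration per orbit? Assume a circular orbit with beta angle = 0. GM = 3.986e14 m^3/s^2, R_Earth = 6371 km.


r = 12390.2700 km
T = 228.7605 min
Eclipse fraction = arcsin(R_E/r)/pi = arcsin(6371.0000/12390.2700)/pi
= arcsin(0.5141938)/pi = 0.1719088
Eclipse duration = 0.1719088 * 228.7605 = 39.3259 min

39.3259 minutes


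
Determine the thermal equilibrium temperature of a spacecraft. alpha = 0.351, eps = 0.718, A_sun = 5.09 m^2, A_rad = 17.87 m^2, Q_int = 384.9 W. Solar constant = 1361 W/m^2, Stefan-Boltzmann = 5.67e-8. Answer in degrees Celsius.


Numerator = alpha*S*A_sun + Q_int = 0.351*1361*5.09 + 384.9 = 2816.4490 W
Denominator = eps*sigma*A_rad = 0.718*5.67e-8*17.87 = 7.2749842e-07 W/K^4
T^4 = 3.8714159e+09 K^4
T = 249.4408 K = -23.7092 C

-23.7092 degrees Celsius


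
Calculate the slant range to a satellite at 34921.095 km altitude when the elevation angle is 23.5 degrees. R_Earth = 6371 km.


h = 34921.095 km, el = 23.5 deg
d = -R_E*sin(el) + sqrt((R_E*sin(el))^2 + 2*R_E*h + h^2)
d = -6371.0000*sin(0.4101524) + sqrt((6371.0000*0.3987491)^2 + 2*6371.0000*34921.095 + 34921.095^2)
d = 38336.2287 km

38336.2287 km


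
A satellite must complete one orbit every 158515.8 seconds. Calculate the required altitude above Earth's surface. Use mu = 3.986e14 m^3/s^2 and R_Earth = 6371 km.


T = 158515.8 s
r = (mu*T^2/(4*pi^2))^(1/3) = (3.986e14 * 158515.8^2 / (4*pi^2))^(1/3)
r = 6.3305419e+07 m = 63305.4194 km
alt = r - R_E = 63305.4194 - 6371 = 56934.4194 km

56934.4194 km


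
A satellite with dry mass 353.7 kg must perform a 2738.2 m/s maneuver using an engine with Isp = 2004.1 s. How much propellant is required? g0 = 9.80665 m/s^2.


ve = Isp * g0 = 2004.1 * 9.80665 = 19653.507265 m/s
mass ratio = exp(dv/ve) = exp(2738.2/19653.507265) = 1.14949617
m_prop = m_dry * (mr - 1) = 353.7 * (1.14949617 - 1)
m_prop = 52.8768 kg

52.8768 kg


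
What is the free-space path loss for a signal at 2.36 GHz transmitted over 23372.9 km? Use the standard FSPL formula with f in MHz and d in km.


f = 2.36 GHz = 2360.0000 MHz
d = 23372.9 km
FSPL = 32.44 + 20*log10(2360.0000) + 20*log10(23372.9)
FSPL = 32.44 + 67.4582 + 87.3743
FSPL = 187.2725 dB

187.2725 dB


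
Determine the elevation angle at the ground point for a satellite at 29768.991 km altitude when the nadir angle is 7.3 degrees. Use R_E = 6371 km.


r = R_E + alt = 36139.9910 km
Law of sines in the satellite / Earth-center / ground-point triangle:
  sin(nadir)/R_E = sin(90 + el)/r  =>  cos(el) = (r/R_E)*sin(nadir)
cos(el) = (36139.9910 / 6371.0000) * sin(7.3 deg) = 0.7207838
el = arccos(0.7207838) = 43.8808 deg
(Earth-central angle = 90 - nadir - el = 38.8192 deg)

43.8808 degrees


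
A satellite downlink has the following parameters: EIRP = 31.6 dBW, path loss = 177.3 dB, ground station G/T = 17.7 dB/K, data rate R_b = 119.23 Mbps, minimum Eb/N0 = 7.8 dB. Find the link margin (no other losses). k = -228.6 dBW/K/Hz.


C/N0 = EIRP - FSPL + G/T - k = 31.6 - 177.3 + 17.7 - (-228.6)
C/N0 = 100.6000 dB-Hz
R_b = 119.23 Mbps = 1.1923e+08 bps -> 10*log10(R_b) = 80.7639 dB-Hz
Eb/N0 = C/N0 - 10*log10(R_b) = 100.6000 - 80.7639 = 19.8361 dB
Margin = Eb/N0 - Eb/N0_req = 19.8361 - 7.8 = 12.0361 dB (link closes)

12.0361 dB


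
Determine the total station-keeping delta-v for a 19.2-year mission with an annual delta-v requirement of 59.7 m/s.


dV = rate * years = 59.7 * 19.2
dV = 1146.2400 m/s

1146.2400 m/s


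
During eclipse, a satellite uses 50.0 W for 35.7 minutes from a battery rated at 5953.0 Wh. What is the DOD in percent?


E_used = P * t / 60 = 50.0 * 35.7 / 60 = 29.7500 Wh
DOD = E_used / E_total * 100 = 29.7500 / 5953.0 * 100
DOD = 0.499748 %

0.4997 %


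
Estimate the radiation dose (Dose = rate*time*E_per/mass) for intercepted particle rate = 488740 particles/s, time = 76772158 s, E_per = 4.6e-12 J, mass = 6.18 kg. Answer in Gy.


Total energy deposited = rate * time * E_per
  = 488740 * 76772158 * 4.6e-12 = 172.5995 J
Dose = E_total / mass = 172.5995 / 6.18
Dose = 27.9287 Gy

27.9287 Gy


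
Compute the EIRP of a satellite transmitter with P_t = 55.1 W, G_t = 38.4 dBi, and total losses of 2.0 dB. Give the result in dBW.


Pt = 55.1 W = 17.4115 dBW
EIRP = Pt_dBW + Gt - losses = 17.4115 + 38.4 - 2.0 = 53.8115 dBW

53.8115 dBW


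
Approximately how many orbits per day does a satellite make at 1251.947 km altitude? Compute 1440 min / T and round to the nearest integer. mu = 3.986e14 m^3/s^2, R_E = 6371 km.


r = 7.622947e+06 m
T = 2*pi*sqrt(r^3/mu) = 6623.6225 s = 110.3937 min
revs/day = 1440 / 110.3937 = 13.0442
Rounded: 13 revolutions per day

13 revolutions per day


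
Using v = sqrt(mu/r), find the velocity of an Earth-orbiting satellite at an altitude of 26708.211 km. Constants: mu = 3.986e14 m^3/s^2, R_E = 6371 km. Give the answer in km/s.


r = R_E + alt = 6371.0 + 26708.211 = 33079.2110 km = 3.3079211e+07 m
v = sqrt(mu/r) = sqrt(3.986e14 / 3.3079211e+07) = 3471.2914 m/s = 3.4713 km/s

3.4713 km/s


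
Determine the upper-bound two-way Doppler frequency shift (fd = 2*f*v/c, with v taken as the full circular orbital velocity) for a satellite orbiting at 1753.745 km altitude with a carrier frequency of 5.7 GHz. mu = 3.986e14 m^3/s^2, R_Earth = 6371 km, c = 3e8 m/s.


r = 8.124745e+06 m
v = sqrt(mu/r) = 7004.2845 m/s (worst-case radial velocity)
f = 5.7 GHz = 5.7e+09 Hz
fd = 2*f*v/c = 2*5.7e+09*7004.2845/3.0e+08
fd = 266162.8108 Hz

266162.8108 Hz


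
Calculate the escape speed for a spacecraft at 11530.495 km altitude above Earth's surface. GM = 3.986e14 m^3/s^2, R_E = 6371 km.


r = 6371.0 + 11530.495 = 17901.4950 km = 1.7901495e+07 m
v_esc = sqrt(2*mu/r) = sqrt(2*3.986e14 / 1.7901495e+07)
v_esc = 6673.2746 m/s = 6.6733 km/s

6.6733 km/s


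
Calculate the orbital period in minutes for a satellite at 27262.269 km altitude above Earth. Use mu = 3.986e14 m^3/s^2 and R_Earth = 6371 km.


r = 33633.2690 km = 3.3633269e+07 m
T = 2*pi*sqrt(r^3/mu) = 2*pi*sqrt(3.8045846e+22 / 3.986e14)
T = 61385.3650 s = 1023.0894 min

1023.0894 minutes


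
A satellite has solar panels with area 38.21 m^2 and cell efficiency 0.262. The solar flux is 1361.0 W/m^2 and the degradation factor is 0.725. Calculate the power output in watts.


P = area * eta * S * degradation
P = 38.21 * 0.262 * 1361.0 * 0.725
P = 9878.1237 W

9878.1237 W


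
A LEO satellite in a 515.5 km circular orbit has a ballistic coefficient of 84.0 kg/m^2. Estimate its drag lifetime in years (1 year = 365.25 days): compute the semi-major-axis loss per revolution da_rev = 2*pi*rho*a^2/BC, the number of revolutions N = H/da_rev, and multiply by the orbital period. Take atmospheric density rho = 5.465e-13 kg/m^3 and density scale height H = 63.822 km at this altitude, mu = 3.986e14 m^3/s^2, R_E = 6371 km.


a = R_E + alt = 6886.5000 km = 6.8865e+06 m
da_rev = 2*pi*rho*a^2/BC = 2*pi*5.465e-13*(6.8865e+06)^2/84.0 = 1.938598 m per revolution
N = H/da_rev = 63822.0000 m / 1.938598 m = 32921.7231 revolutions
P = 2*pi*sqrt(a^3/mu) = 5687.3381 s
lifetime = N*P = 32921.7231 * 5687.3381 = 1.8723697e+08 s = 2167.0946 days
years = 2167.0946 / 365.25 = 5.9332 years

5.9332 years


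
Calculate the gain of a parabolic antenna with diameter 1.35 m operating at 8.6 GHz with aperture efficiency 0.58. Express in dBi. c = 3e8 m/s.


lambda = c/f = 3e8 / 8.6e+09 = 0.03488372 m
G = eta*(pi*D/lambda)^2 = 0.58*(pi*1.35/0.03488372)^2
G = 8573.3325 (linear)
G = 10*log10(8573.3325) = 39.3315 dBi

39.3315 dBi


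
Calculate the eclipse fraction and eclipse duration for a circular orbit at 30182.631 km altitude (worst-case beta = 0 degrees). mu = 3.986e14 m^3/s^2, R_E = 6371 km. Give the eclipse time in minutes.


r = 36553.6310 km
T = 1159.1930 min
Eclipse fraction = arcsin(R_E/r)/pi = arcsin(6371.0000/36553.6310)/pi
= arcsin(0.1742919)/pi = 0.05576362
Eclipse duration = 0.05576362 * 1159.1930 = 64.6408 min

64.6408 minutes


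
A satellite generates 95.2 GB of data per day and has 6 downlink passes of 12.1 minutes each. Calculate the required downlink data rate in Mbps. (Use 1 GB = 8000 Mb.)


total contact time = 6 * 12.1 * 60 = 4356.0000 s
data = 95.2 GB = 761600.0000 Mb
rate = 761600.0000 / 4356.0000 = 174.8393 Mbps

174.8393 Mbps


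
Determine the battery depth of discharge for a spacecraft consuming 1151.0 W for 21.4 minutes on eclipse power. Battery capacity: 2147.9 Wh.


E_used = P * t / 60 = 1151.0 * 21.4 / 60 = 410.5233 Wh
DOD = E_used / E_total * 100 = 410.5233 / 2147.9 * 100
DOD = 19.1128 %

19.1128 %


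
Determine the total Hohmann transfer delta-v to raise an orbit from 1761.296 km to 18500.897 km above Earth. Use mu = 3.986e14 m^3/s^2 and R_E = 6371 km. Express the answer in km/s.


r1 = 8132.2960 km = 8.132296e+06 m
r2 = 24871.8970 km = 2.4871897e+07 m
dv1 = sqrt(mu/r1)*(sqrt(2*r2/(r1+r2)) - 1) = 1593.9893 m/s
dv2 = sqrt(mu/r2)*(1 - sqrt(2*r1/(r1+r2))) = 1192.9731 m/s
total dv = |dv1| + |dv2| = 1593.9893 + 1192.9731 = 2786.9624 m/s = 2.7870 km/s

2.7870 km/s


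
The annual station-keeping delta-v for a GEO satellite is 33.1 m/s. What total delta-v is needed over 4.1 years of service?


dV = rate * years = 33.1 * 4.1
dV = 135.7100 m/s

135.7100 m/s


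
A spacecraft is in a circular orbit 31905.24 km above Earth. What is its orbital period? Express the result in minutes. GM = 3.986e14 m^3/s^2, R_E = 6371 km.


r = 38276.2400 km = 3.827624e+07 m
T = 2*pi*sqrt(r^3/mu) = 2*pi*sqrt(5.6077392e+22 / 3.986e14)
T = 74525.5388 s = 1242.0923 min

1242.0923 minutes


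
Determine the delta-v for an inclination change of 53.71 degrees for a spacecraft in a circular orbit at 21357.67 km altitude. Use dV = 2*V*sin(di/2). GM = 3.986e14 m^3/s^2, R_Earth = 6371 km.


r = 27728.6700 km = 2.772867e+07 m
V = sqrt(mu/r) = 3791.4395 m/s
di = 53.71 deg = 0.9374163 rad
dV = 2*V*sin(di/2) = 2*3791.4395*sin(0.4687082)
dV = 3425.4454 m/s = 3.4254 km/s

3.4254 km/s


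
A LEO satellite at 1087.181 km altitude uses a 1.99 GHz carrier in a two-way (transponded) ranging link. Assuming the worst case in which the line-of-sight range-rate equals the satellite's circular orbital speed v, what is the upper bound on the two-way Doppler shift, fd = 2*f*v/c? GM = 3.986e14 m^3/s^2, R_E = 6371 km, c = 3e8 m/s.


r = 7.458181e+06 m
v = sqrt(mu/r) = 7310.5860 m/s (worst-case radial velocity)
f = 1.99 GHz = 1.99e+09 Hz
fd = 2*f*v/c = 2*1.99e+09*7310.5860/3.0e+08
fd = 96987.1070 Hz

96987.1070 Hz


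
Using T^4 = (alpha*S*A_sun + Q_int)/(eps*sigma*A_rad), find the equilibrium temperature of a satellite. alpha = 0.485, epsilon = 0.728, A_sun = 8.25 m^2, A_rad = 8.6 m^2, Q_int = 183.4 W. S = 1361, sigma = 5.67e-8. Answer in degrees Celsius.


Numerator = alpha*S*A_sun + Q_int = 0.485*1361*8.25 + 183.4 = 5629.1012 W
Denominator = eps*sigma*A_rad = 0.728*5.67e-8*8.6 = 3.5498736e-07 W/K^4
T^4 = 1.5857188e+10 K^4
T = 354.8596 K = 81.7096 C

81.7096 degrees Celsius


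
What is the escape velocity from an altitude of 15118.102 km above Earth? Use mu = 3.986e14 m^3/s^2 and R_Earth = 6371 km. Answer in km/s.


r = 6371.0 + 15118.102 = 21489.1020 km = 2.1489102e+07 m
v_esc = sqrt(2*mu/r) = sqrt(2*3.986e14 / 2.1489102e+07)
v_esc = 6090.8024 m/s = 6.0908 km/s

6.0908 km/s


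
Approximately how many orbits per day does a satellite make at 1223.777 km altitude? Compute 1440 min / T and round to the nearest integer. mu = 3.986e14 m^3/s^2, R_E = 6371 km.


r = 7.594777e+06 m
T = 2*pi*sqrt(r^3/mu) = 6586.9408 s = 109.7823 min
revs/day = 1440 / 109.7823 = 13.1169
Rounded: 13 revolutions per day

13 revolutions per day


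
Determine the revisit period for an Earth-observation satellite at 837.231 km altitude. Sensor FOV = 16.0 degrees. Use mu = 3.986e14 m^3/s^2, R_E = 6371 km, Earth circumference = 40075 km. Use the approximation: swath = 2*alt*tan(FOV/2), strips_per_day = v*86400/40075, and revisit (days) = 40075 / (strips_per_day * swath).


swath = 2*837.231*tan(0.1396263) = 235.3303 km
v = sqrt(mu/r) = 7436.2554 m/s = 7.4363 km/s
strips/day = v*86400/40075 = 7.4363*86400/40075 = 16.0323
coverage/day = strips * swath = 16.0323 * 235.3303 = 3772.8743 km
revisit = 40075 / 3772.8743 = 10.6219 days

10.6219 days


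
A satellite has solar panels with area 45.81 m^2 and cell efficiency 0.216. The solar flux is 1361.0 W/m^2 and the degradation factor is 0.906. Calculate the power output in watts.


P = area * eta * S * degradation
P = 45.81 * 0.216 * 1361.0 * 0.906
P = 12201.1387 W

12201.1387 W


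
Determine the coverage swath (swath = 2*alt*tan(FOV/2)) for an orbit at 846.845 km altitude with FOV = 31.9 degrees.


FOV = 31.9 deg = 0.55676 rad
swath = 2 * alt * tan(FOV/2) = 2 * 846.845 * tan(0.27838)
swath = 2 * 846.845 * 0.2858012
swath = 484.0586 km

484.0586 km


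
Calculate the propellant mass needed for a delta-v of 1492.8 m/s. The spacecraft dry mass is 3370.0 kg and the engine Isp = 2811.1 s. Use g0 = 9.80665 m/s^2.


ve = Isp * g0 = 2811.1 * 9.80665 = 27567.473815 m/s
mass ratio = exp(dv/ve) = exp(1492.8/27567.473815) = 1.05564375
m_prop = m_dry * (mr - 1) = 3370.0 * (1.05564375 - 1)
m_prop = 187.5194 kg

187.5194 kg


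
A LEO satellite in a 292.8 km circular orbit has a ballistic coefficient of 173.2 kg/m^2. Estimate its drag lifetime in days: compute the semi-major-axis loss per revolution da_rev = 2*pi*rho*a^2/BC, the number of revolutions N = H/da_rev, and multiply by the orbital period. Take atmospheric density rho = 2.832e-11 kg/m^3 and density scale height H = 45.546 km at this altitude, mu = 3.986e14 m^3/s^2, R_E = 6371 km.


a = R_E + alt = 6663.8000 km = 6.6638e+06 m
da_rev = 2*pi*rho*a^2/BC = 2*pi*2.832e-11*(6.6638e+06)^2/173.2 = 45.621456 m per revolution
N = H/da_rev = 45546.0000 m / 45.621456 m = 998.3460 revolutions
P = 2*pi*sqrt(a^3/mu) = 5413.6996 s
lifetime = N*P = 998.3460 * 5413.6996 = 5.4047456e+06 s = 62.5549 days

62.5549 days


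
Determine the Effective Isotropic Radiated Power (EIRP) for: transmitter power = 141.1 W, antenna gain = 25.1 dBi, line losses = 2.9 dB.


Pt = 141.1 W = 21.4953 dBW
EIRP = Pt_dBW + Gt - losses = 21.4953 + 25.1 - 2.9 = 43.6953 dBW

43.6953 dBW


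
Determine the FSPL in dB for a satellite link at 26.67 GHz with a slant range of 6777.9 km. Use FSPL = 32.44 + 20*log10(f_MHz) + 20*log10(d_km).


f = 26.67 GHz = 26670.0000 MHz
d = 6777.9 km
FSPL = 32.44 + 20*log10(26670.0000) + 20*log10(6777.9)
FSPL = 32.44 + 88.5205 + 76.6219
FSPL = 197.5824 dB

197.5824 dB


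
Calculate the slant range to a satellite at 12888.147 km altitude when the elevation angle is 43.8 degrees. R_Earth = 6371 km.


h = 12888.147 km, el = 43.8 deg
d = -R_E*sin(el) + sqrt((R_E*sin(el))^2 + 2*R_E*h + h^2)
d = -6371.0000*sin(0.7644542) + sqrt((6371.0000*0.6921432)^2 + 2*6371.0000*12888.147 + 12888.147^2)
d = 14292.4965 km

14292.4965 km


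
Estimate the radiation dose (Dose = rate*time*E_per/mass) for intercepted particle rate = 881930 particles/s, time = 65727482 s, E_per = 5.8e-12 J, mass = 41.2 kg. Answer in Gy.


Total energy deposited = rate * time * E_per
  = 881930 * 65727482 * 5.8e-12 = 336.2088 J
Dose = E_total / mass = 336.2088 / 41.2
Dose = 8.1604 Gy

8.1604 Gy


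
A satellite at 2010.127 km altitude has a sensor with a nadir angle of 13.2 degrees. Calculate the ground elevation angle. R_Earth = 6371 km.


r = R_E + alt = 8381.1270 km
Law of sines in the satellite / Earth-center / ground-point triangle:
  sin(nadir)/R_E = sin(90 + el)/r  =>  cos(el) = (r/R_E)*sin(nadir)
cos(el) = (8381.1270 / 6371.0000) * sin(13.2 deg) = 0.3003983
el = arccos(0.3003983) = 72.5185 deg
(Earth-central angle = 90 - nadir - el = 4.2815 deg)

72.5185 degrees


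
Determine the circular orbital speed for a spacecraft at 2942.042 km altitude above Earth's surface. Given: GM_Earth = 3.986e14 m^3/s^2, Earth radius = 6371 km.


r = R_E + alt = 6371.0 + 2942.042 = 9313.0420 km = 9.313042e+06 m
v = sqrt(mu/r) = sqrt(3.986e14 / 9.313042e+06) = 6542.1857 m/s = 6.5422 km/s

6.5422 km/s


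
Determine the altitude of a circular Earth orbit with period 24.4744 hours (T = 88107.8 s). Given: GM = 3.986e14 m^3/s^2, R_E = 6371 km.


T = 88107.8 s
r = (mu*T^2/(4*pi^2))^(1/3) = (3.986e14 * 88107.8^2 / (4*pi^2))^(1/3)
r = 4.2795893e+07 m = 42795.8928 km
alt = r - R_E = 42795.8928 - 6371 = 36424.8928 km

36424.8928 km


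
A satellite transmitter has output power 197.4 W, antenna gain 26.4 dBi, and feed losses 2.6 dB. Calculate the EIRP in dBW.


Pt = 197.4 W = 22.9535 dBW
EIRP = Pt_dBW + Gt - losses = 22.9535 + 26.4 - 2.6 = 46.7535 dBW

46.7535 dBW


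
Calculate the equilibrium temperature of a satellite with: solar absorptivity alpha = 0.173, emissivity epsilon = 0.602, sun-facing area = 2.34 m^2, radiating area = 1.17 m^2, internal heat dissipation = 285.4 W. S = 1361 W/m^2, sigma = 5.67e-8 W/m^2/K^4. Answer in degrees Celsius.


Numerator = alpha*S*A_sun + Q_int = 0.173*1361*2.34 + 285.4 = 836.3600 W
Denominator = eps*sigma*A_rad = 0.602*5.67e-8*1.17 = 3.9936078e-08 W/K^4
T^4 = 2.0942468e+10 K^4
T = 380.4144 K = 107.2644 C

107.2644 degrees Celsius


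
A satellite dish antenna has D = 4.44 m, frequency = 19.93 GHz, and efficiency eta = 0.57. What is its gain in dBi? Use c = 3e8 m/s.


lambda = c/f = 3e8 / 1.993e+10 = 0.01505268 m
G = eta*(pi*D/lambda)^2 = 0.57*(pi*4.44/0.01505268)^2
G = 489454.8421 (linear)
G = 10*log10(489454.8421) = 56.8971 dBi

56.8971 dBi


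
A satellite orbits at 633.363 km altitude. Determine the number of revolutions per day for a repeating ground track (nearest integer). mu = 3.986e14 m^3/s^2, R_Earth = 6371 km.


r = 7.004363e+06 m
T = 2*pi*sqrt(r^3/mu) = 5833.9700 s = 97.2328 min
revs/day = 1440 / 97.2328 = 14.8098
Rounded: 15 revolutions per day

15 revolutions per day


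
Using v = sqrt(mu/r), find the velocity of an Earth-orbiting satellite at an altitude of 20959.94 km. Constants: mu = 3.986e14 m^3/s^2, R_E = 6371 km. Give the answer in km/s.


r = R_E + alt = 6371.0 + 20959.94 = 27330.9400 km = 2.733094e+07 m
v = sqrt(mu/r) = sqrt(3.986e14 / 2.733094e+07) = 3818.9271 m/s = 3.8189 km/s

3.8189 km/s


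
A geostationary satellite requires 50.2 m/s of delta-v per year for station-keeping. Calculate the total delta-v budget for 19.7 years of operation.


dV = rate * years = 50.2 * 19.7
dV = 988.9400 m/s

988.9400 m/s


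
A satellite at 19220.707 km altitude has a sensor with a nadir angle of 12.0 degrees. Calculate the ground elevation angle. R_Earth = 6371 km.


r = R_E + alt = 25591.7070 km
Law of sines in the satellite / Earth-center / ground-point triangle:
  sin(nadir)/R_E = sin(90 + el)/r  =>  cos(el) = (r/R_E)*sin(nadir)
cos(el) = (25591.7070 / 6371.0000) * sin(12.0 deg) = 0.8351617
el = arccos(0.8351617) = 33.3673 deg
(Earth-central angle = 90 - nadir - el = 44.6327 deg)

33.3673 degrees


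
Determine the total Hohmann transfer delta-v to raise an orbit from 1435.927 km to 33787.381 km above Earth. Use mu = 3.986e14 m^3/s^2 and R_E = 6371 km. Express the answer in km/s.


r1 = 7806.9270 km = 7.806927e+06 m
r2 = 40158.3810 km = 4.0158381e+07 m
dv1 = sqrt(mu/r1)*(sqrt(2*r2/(r1+r2)) - 1) = 2100.8682 m/s
dv2 = sqrt(mu/r2)*(1 - sqrt(2*r1/(r1+r2))) = 1352.9949 m/s
total dv = |dv1| + |dv2| = 2100.8682 + 1352.9949 = 3453.8631 m/s = 3.4539 km/s

3.4539 km/s


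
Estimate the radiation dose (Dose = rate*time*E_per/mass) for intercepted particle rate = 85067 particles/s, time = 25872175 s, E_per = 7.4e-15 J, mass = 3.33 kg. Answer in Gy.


Total energy deposited = rate * time * E_per
  = 85067 * 25872175 * 7.4e-15 = 0.01628643 J
Dose = E_total / mass = 0.01628643 / 3.33
Dose = 0.004890818 Gy

0.0049 Gy


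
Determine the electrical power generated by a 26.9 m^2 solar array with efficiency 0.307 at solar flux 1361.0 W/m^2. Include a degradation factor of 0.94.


P = area * eta * S * degradation
P = 26.9 * 0.307 * 1361.0 * 0.94
P = 10565.1735 W

10565.1735 W


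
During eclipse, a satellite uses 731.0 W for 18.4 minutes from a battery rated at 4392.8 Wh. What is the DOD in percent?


E_used = P * t / 60 = 731.0 * 18.4 / 60 = 224.1733 Wh
DOD = E_used / E_total * 100 = 224.1733 / 4392.8 * 100
DOD = 5.1032 %

5.1032 %


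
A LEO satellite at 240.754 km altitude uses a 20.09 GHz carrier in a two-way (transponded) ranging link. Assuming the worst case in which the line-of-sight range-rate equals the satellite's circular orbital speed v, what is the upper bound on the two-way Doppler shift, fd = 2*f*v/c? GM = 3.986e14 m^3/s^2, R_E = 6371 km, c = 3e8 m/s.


r = 6.611754e+06 m
v = sqrt(mu/r) = 7764.4430 m/s (worst-case radial velocity)
f = 20.09 GHz = 2.009e+10 Hz
fd = 2*f*v/c = 2*2.009e+10*7764.4430/3.0e+08
fd = 1.0399177e+06 Hz

1.0399e+06 Hz


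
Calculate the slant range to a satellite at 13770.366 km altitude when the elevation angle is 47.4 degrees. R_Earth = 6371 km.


h = 13770.366 km, el = 47.4 deg
d = -R_E*sin(el) + sqrt((R_E*sin(el))^2 + 2*R_E*h + h^2)
d = -6371.0000*sin(0.8272861) + sqrt((6371.0000*0.7360971)^2 + 2*6371.0000*13770.366 + 13770.366^2)
d = 14984.6242 km

14984.6242 km


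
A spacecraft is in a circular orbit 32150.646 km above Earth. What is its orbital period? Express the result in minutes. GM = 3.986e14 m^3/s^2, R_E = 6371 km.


r = 38521.6460 km = 3.8521646e+07 m
T = 2*pi*sqrt(r^3/mu) = 2*pi*sqrt(5.7162933e+22 / 3.986e14)
T = 75243.4110 s = 1254.0568 min

1254.0568 minutes


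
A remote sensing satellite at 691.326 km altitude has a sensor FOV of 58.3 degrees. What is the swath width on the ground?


FOV = 58.3 deg = 1.0175 rad
swath = 2 * alt * tan(FOV/2) = 2 * 691.326 * tan(0.5087635)
swath = 2 * 691.326 * 0.5577364
swath = 771.1554 km

771.1554 km


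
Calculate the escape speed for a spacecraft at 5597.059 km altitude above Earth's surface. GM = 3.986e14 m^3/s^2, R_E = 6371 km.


r = 6371.0 + 5597.059 = 11968.0590 km = 1.1968059e+07 m
v_esc = sqrt(2*mu/r) = sqrt(2*3.986e14 / 1.1968059e+07)
v_esc = 8161.5338 m/s = 8.1615 km/s

8.1615 km/s


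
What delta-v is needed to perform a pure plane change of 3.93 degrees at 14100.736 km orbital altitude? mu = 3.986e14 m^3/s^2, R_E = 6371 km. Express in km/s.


r = 20471.7360 km = 2.0471736e+07 m
V = sqrt(mu/r) = 4412.5670 m/s
di = 3.93 deg = 0.06859144 rad
dV = 2*V*sin(di/2) = 2*4412.5670*sin(0.03429572)
dV = 302.6050 m/s = 0.302605 km/s

0.3026 km/s


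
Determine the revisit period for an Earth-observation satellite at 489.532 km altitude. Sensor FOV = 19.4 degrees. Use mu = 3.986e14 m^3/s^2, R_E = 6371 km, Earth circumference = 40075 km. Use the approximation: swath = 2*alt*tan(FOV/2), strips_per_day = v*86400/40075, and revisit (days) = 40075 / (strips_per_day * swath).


swath = 2*489.532*tan(0.1692969) = 167.3545 km
v = sqrt(mu/r) = 7622.3652 m/s = 7.6224 km/s
strips/day = v*86400/40075 = 7.6224*86400/40075 = 16.4335
coverage/day = strips * swath = 16.4335 * 167.3545 = 2750.2191 km
revisit = 40075 / 2750.2191 = 14.5716 days

14.5716 days


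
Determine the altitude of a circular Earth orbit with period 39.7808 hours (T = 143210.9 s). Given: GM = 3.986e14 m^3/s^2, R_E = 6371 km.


T = 143210.9 s
r = (mu*T^2/(4*pi^2))^(1/3) = (3.986e14 * 143210.9^2 / (4*pi^2))^(1/3)
r = 5.9162053e+07 m = 59162.0529 km
alt = r - R_E = 59162.0529 - 6371 = 52791.0529 km

52791.0529 km


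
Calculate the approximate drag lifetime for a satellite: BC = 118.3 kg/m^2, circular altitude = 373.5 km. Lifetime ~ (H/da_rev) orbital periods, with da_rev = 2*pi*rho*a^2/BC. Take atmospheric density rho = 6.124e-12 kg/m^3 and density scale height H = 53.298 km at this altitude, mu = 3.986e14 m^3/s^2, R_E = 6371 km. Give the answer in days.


a = R_E + alt = 6744.5000 km = 6.7445e+06 m
da_rev = 2*pi*rho*a^2/BC = 2*pi*6.124e-12*(6.7445e+06)^2/118.3 = 14.795506 m per revolution
N = H/da_rev = 53298.0000 m / 14.795506 m = 3602.3100 revolutions
P = 2*pi*sqrt(a^3/mu) = 5512.3383 s
lifetime = N*P = 3602.3100 * 5512.3383 = 1.9857151e+07 s = 229.8281 days

229.8281 days


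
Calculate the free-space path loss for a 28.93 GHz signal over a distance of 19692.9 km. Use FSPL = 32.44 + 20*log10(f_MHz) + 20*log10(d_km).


f = 28.93 GHz = 28930.0000 MHz
d = 19692.9 km
FSPL = 32.44 + 20*log10(28930.0000) + 20*log10(19692.9)
FSPL = 32.44 + 89.2270 + 85.8862
FSPL = 207.5532 dB

207.5532 dB


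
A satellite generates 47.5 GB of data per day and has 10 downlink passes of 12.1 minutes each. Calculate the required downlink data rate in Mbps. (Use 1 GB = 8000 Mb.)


total contact time = 10 * 12.1 * 60 = 7260.0000 s
data = 47.5 GB = 380000.0000 Mb
rate = 380000.0000 / 7260.0000 = 52.3416 Mbps

52.3416 Mbps


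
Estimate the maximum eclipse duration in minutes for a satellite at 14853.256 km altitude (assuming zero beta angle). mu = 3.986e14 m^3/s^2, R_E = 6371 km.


r = 21224.2560 km
T = 512.8716 min
Eclipse fraction = arcsin(R_E/r)/pi = arcsin(6371.0000/21224.2560)/pi
= arcsin(0.3001754)/pi = 0.09704522
Eclipse duration = 0.09704522 * 512.8716 = 49.7717 min

49.7717 minutes


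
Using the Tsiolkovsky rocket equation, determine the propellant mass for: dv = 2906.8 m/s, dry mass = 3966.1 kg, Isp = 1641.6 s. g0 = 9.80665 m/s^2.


ve = Isp * g0 = 1641.6 * 9.80665 = 16098.596640 m/s
mass ratio = exp(dv/ve) = exp(2906.8/16098.596640) = 1.19789077
m_prop = m_dry * (mr - 1) = 3966.1 * (1.19789077 - 1)
m_prop = 784.8546 kg

784.8546 kg


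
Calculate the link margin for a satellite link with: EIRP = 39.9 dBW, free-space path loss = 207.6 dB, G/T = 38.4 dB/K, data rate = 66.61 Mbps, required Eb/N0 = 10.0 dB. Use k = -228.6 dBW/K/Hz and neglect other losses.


C/N0 = EIRP - FSPL + G/T - k = 39.9 - 207.6 + 38.4 - (-228.6)
C/N0 = 99.3000 dB-Hz
R_b = 66.61 Mbps = 6.661e+07 bps -> 10*log10(R_b) = 78.2354 dB-Hz
Eb/N0 = C/N0 - 10*log10(R_b) = 99.3000 - 78.2354 = 21.0646 dB
Margin = Eb/N0 - Eb/N0_req = 21.0646 - 10.0 = 11.0646 dB (link closes)

11.0646 dB


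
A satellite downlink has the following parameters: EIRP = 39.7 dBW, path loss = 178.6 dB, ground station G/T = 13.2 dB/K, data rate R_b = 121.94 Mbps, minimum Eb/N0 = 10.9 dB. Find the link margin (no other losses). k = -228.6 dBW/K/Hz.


C/N0 = EIRP - FSPL + G/T - k = 39.7 - 178.6 + 13.2 - (-228.6)
C/N0 = 102.9000 dB-Hz
R_b = 121.94 Mbps = 1.2194e+08 bps -> 10*log10(R_b) = 80.8615 dB-Hz
Eb/N0 = C/N0 - 10*log10(R_b) = 102.9000 - 80.8615 = 22.0385 dB
Margin = Eb/N0 - Eb/N0_req = 22.0385 - 10.9 = 11.1385 dB (link closes)

11.1385 dB


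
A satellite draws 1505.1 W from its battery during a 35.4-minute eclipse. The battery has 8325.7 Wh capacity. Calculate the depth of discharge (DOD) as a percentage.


E_used = P * t / 60 = 1505.1 * 35.4 / 60 = 888.0090 Wh
DOD = E_used / E_total * 100 = 888.0090 / 8325.7 * 100
DOD = 10.6659 %

10.6659 %


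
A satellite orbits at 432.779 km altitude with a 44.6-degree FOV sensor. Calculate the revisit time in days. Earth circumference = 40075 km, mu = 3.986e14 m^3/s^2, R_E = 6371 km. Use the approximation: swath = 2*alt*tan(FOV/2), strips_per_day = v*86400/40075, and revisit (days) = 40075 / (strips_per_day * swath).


swath = 2*432.779*tan(0.3892084) = 354.9912 km
v = sqrt(mu/r) = 7654.0897 m/s = 7.6541 km/s
strips/day = v*86400/40075 = 7.6541*86400/40075 = 16.5019
coverage/day = strips * swath = 16.5019 * 354.9912 = 5858.0268 km
revisit = 40075 / 5858.0268 = 6.8410 days

6.8410 days


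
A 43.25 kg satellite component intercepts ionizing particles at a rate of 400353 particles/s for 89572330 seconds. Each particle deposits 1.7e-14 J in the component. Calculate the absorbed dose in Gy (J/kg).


Total energy deposited = rate * time * E_per
  = 400353 * 89572330 * 1.7e-14 = 0.6096294 J
Dose = E_total / mass = 0.6096294 / 43.25
Dose = 0.01409548 Gy

0.0141 Gy


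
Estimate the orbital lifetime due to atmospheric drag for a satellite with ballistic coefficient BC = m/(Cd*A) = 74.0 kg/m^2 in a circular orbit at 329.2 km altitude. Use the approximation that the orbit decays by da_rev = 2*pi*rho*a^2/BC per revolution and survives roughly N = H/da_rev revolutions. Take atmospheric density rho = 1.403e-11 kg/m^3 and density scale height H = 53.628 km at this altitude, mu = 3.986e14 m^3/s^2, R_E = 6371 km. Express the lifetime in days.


a = R_E + alt = 6700.2000 km = 6.7002e+06 m
da_rev = 2*pi*rho*a^2/BC = 2*pi*1.403e-11*(6.7002e+06)^2/74.0 = 53.478763 m per revolution
N = H/da_rev = 53628.0000 m / 53.478763 m = 1002.7906 revolutions
P = 2*pi*sqrt(a^3/mu) = 5458.1174 s
lifetime = N*P = 1002.7906 * 5458.1174 = 5.4733487e+06 s = 63.3489 days

63.3489 days
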